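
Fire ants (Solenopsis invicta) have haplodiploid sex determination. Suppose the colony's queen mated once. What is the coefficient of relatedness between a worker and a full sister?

0.75

Haplodiploid full sisters inherit their father's entire haploid genome identically (contributing 1/2) and on average half of their mother's contribution (1/2 · 1/2 = 1/4); r = 1/2 + 1/4 = 3/4.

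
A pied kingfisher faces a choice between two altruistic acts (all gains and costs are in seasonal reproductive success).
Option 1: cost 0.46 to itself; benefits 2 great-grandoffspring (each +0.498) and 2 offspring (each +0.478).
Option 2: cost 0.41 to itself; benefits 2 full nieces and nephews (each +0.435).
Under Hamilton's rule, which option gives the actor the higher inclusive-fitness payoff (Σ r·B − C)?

Option 1

Option 1: r to a great-grandoffspring = 0.125.
Option 1: r to an offspring = 0.5.
Option 1: Σ r·B − C = (2·0.125·0.498 + 2·0.5·0.478) − 0.46 = 0.1425.
Option 2: r to a full niece or nephew = 0.25.
Option 2: Σ r·B − C = (2·0.25·0.435) − 0.41 = -0.1925.
Option 1 has the higher net inclusive-fitness payoff.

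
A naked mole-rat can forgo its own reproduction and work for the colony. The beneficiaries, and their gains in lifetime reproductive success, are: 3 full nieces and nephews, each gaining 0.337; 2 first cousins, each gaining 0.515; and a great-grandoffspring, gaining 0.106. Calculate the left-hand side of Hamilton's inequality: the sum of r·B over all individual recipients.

r to a full niece or nephew = 0.25 (full aunt/uncle↔niece/nephew: two paths of length 3 through the shared grandparent pair: r = 2·(1/2)^3 = 1/4).
r to a first cousin = 0.125 (first cousins share one grandparent pair — two paths of length 4: r = 2·(1/2)^4 = 1/8).
r to a great-grandoffspring = 0.125 (three parent–offspring links: r = (1/2)^3 = 1/8).
Summing one r·B term per recipient: 3·0.25·0.337 + 2·0.125·0.515 + 1·0.125·0.106 = 0.39475.

0.39475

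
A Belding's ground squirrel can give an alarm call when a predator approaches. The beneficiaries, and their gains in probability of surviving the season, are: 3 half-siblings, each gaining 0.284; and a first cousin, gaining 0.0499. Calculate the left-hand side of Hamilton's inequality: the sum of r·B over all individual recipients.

r to a half-sibling = 0.25 (half-sibs share one parent — one path of length 2: r = (1/2)^2 = 1/4).
r to a first cousin = 0.125 (first cousins share one grandparent pair — two paths of length 4: r = 2·(1/2)^4 = 1/8).
Summing one r·B term per recipient: 3·0.25·0.284 + 1·0.125·0.0499 = 0.2192375.

0.2192375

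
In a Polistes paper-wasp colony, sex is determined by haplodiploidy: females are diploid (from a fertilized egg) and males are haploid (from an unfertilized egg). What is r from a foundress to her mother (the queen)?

One meiotic link between diploid queen and diploid daughter: r = 1/2.

0.5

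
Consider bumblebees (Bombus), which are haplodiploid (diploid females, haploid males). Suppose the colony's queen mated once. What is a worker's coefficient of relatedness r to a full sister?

Haplodiploid full sisters inherit their father's entire haploid genome identically (contributing 1/2) and on average half of their mother's contribution (1/2 · 1/2 = 1/4); r = 1/2 + 1/4 = 3/4.

0.75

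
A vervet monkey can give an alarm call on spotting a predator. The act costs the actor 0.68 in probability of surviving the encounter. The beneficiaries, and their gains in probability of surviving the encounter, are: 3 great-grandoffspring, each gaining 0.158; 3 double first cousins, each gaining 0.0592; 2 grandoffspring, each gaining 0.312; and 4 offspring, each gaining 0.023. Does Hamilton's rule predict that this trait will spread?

No

Hamilton's rule: the trait is favored when the sum of r·B over every recipient exceeds the actor's cost C.
r to a great-grandoffspring = 0.125 (three parent–offspring links: r = (1/2)^3 = 1/8).
r to a double first cousin = 0.25 (double first cousins share both grandparent pairs — four paths of length 4: r = 4·(1/2)^4 = 1/4).
r to a grandoffspring = 1/4 (two parent–offspring links: r = (1/2)^2 = 1/4).
r to an offspring = 0.5 (one parent–offspring link: r = (1/2)^1 = 1/2).
Summing one r·B term per recipient: 3·0.125·0.158 + 3·0.25·0.0592 + 2·0.25·0.312 + 4·0.5·0.023 = 0.30565.
0.30565 < 0.68: the indirect benefit is less than the cost.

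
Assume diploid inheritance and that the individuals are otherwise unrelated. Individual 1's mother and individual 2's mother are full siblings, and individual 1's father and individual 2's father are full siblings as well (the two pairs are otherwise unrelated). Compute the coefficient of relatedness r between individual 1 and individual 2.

Relatedness sums over independent paths through distinct common ancestors.
Individual 1 and individual 2 are related in two ways: first cousins through their mothers (r = 1/8) and first cousins through their fathers (r = 1/8) — i.e. double first cousins.
r = 1/8 + 1/8 = 1/4 = 0.25.

0.25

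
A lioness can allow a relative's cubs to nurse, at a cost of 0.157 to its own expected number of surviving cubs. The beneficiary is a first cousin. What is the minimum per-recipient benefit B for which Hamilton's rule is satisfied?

1.256

r to a first cousin = 0.125 (first cousins share one grandparent pair — two paths of length 4: r = 2·(1/2)^4 = 1/8).
Hamilton's rule with n recipients of equal r: n·r·B > C, so B > C/(n·r) = 0.157/(1·0.125) = 1.256.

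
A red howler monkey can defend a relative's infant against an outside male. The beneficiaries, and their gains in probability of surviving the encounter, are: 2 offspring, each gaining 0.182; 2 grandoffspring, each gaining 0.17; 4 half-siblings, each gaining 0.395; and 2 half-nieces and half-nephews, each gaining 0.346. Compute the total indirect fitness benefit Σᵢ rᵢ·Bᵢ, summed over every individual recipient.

0.7485

r to an offspring = 1/2 (one parent–offspring link: r = (1/2)^1 = 1/2).
r to a grandoffspring = 0.25 (two parent–offspring links: r = (1/2)^2 = 1/4).
r to a half-sibling = 0.25 (half-sibs share one parent — one path of length 2: r = (1/2)^2 = 1/4).
r to a half-niece or half-nephew = 1/8 (half-aunt/uncle↔niece/nephew: one path of length 3: r = (1/2)^3 = 1/8).
Summing one r·B term per recipient: 2·0.5·0.182 + 2·0.25·0.17 + 4·0.25·0.395 + 2·0.125·0.346 = 0.7485.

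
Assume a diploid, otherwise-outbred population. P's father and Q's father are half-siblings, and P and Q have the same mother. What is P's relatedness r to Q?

0.3125

Independent pedigree routes through distinct common ancestors add.
P and Q are related in two ways: half first cousins through their fathers (r = 1/16) and half-sibs through their shared mother (r = 1/4).
r = 1/16 + 1/4 = 0.3125.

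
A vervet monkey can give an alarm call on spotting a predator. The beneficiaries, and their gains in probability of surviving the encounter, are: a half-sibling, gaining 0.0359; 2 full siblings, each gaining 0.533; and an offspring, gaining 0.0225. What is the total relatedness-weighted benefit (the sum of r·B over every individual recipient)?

r to a half-sibling = 0.25 (half-sibs share one parent — one path of length 2: r = (1/2)^2 = 1/4).
r to a full sibling = 0.5 (full sibs share both parents — two paths of length 2: r = 2·(1/2)^2 = 1/2).
r to an offspring = 1/2 (one parent–offspring link: r = (1/2)^1 = 1/2).
Summing one r·B term per recipient: 1·0.25·0.0359 + 2·0.5·0.533 + 1·0.5·0.0225 = 0.553225.

0.553225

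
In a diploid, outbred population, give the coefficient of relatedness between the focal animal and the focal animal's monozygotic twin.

1

Each parent–offspring link contributes a factor of 1/2, and independent paths through distinct common ancestors add.
Monozygotic twins share every allele identical by descent: r = 1.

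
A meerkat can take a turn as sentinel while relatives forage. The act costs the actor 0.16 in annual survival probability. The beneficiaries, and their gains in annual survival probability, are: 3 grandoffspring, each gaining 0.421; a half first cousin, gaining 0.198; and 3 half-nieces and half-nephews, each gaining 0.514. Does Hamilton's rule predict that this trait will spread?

Yes

Hamilton's rule: the trait is favored when the sum of r·B over every recipient exceeds the actor's cost C.
r to a grandoffspring = 0.25 (two parent–offspring links: r = (1/2)^2 = 1/4).
r to a half first cousin = 0.0625 (half first cousins share one grandparent — one path of length 4: r = (1/2)^4 = 1/16).
r to a half-niece or half-nephew = 0.125 (half-aunt/uncle↔niece/nephew: one path of length 3: r = (1/2)^3 = 1/8).
Summing one r·B term per recipient: 3·0.25·0.421 + 1·0.0625·0.198 + 3·0.125·0.514 = 0.520875.
0.520875 > 0.16: the indirect benefit exceeds the cost.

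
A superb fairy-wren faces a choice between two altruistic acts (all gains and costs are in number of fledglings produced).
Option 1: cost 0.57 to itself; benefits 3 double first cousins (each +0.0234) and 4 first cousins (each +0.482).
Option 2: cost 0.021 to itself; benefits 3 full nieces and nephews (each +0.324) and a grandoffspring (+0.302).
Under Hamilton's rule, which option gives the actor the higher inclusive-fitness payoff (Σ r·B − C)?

Option 1: r to a double first cousin = 0.25.
Option 1: r to a first cousin = 0.125.
Option 1: Σ r·B − C = (3·0.25·0.0234 + 4·0.125·0.482) − 0.57 = -0.31145.
Option 2: r to a full niece or nephew = 0.25.
Option 2: r to a grandoffspring = 0.25.
Option 2: Σ r·B − C = (3·0.25·0.324 + 1·0.25·0.302) − 0.021 = 0.2975.
Option 2 has the higher net inclusive-fitness payoff.

Option 2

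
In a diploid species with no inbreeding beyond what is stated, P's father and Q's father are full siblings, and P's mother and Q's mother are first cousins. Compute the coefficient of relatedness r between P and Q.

0.15625

Wright's path rule: contributions from independent ancestry routes add.
P and Q are related in two ways: first cousins through their fathers (r = 1/8) and second cousins through their mothers (r = 1/32).
r = 1/8 + 1/32 = 5/32 = 0.15625.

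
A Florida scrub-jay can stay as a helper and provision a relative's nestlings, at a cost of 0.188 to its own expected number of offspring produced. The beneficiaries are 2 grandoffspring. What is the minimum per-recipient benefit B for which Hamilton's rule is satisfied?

0.376

r to a grandoffspring = 0.25 (two parent–offspring links: r = (1/2)^2 = 1/4).
Hamilton's rule with n recipients of equal r: n·r·B > C, so B > C/(n·r) = 0.188/(2·0.25) = 0.376.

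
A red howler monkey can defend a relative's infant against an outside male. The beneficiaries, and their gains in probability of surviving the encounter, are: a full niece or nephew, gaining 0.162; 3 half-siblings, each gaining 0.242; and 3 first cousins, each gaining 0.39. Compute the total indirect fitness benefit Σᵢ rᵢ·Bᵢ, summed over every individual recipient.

0.36825

r to a full niece or nephew = 0.25 (full aunt/uncle↔niece/nephew: two paths of length 3 through the shared grandparent pair: r = 2·(1/2)^3 = 1/4).
r to a half-sibling = 1/4 (half-sibs share one parent — one path of length 2: r = (1/2)^2 = 1/4).
r to a first cousin = 0.125 (first cousins share one grandparent pair — two paths of length 4: r = 2·(1/2)^4 = 1/8).
Summing one r·B term per recipient: 1·0.25·0.162 + 3·0.25·0.242 + 3·0.125·0.39 = 0.36825.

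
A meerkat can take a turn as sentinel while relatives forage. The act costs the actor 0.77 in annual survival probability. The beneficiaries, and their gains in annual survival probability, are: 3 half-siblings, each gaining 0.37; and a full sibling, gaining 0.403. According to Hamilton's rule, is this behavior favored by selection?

Hamilton's rule: the trait is favored when the sum of r·B over every recipient exceeds the actor's cost C.
r to a half-sibling = 1/4 (half-sibs share one parent — one path of length 2: r = (1/2)^2 = 1/4).
r to a full sibling = 1/2 (full sibs share both parents — two paths of length 2: r = 2·(1/2)^2 = 1/2).
Summing one r·B term per recipient: 3·0.25·0.37 + 1·0.5·0.403 = 0.479.
0.479 < 0.77: the indirect benefit is less than the cost.

No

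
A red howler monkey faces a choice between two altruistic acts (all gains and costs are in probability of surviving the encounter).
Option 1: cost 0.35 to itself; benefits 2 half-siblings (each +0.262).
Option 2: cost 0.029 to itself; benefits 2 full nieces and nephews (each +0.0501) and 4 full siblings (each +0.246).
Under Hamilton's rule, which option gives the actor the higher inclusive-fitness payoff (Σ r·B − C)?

Option 1: r to a half-sibling = 0.25.
Option 1: Σ r·B − C = (2·0.25·0.262) − 0.35 = -0.219.
Option 2: r to a full niece or nephew = 0.25.
Option 2: r to a full sibling = 0.5.
Option 2: Σ r·B − C = (2·0.25·0.0501 + 4·0.5·0.246) − 0.029 = 0.48805.
Option 2 has the higher net inclusive-fitness payoff.

Option 2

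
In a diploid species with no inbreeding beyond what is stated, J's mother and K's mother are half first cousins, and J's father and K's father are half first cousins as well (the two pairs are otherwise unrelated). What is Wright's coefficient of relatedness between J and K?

0.03125

Independent pedigree routes through distinct common ancestors add.
J and K are related in two ways: half second cousins through their mothers (r = 1/64) and half second cousins through their fathers (r = 1/64).
r = 1/64 + 1/64 = 0.03125.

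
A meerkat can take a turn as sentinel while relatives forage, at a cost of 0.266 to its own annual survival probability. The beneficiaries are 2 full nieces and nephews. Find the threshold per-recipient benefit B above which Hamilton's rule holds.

r to a full niece or nephew = 0.25 (full aunt/uncle↔niece/nephew: two paths of length 3 through the shared grandparent pair: r = 2·(1/2)^3 = 1/4).
Hamilton's rule with n recipients of equal r: n·r·B > C, so B > C/(n·r) = 0.266/(2·0.25) = 0.532.

0.532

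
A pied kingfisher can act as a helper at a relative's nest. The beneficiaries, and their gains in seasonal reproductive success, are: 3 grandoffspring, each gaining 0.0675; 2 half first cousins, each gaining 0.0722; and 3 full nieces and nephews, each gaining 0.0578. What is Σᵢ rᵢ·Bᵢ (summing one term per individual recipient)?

0.103

r to a grandoffspring = 0.25 (two parent–offspring links: r = (1/2)^2 = 1/4).
r to a half first cousin = 1/16 (half first cousins share one grandparent — one path of length 4: r = (1/2)^4 = 1/16).
r to a full niece or nephew = 1/4 (full aunt/uncle↔niece/nephew: two paths of length 3 through the shared grandparent pair: r = 2·(1/2)^3 = 1/4).
Summing one r·B term per recipient: 3·0.25·0.0675 + 2·0.0625·0.0722 + 3·0.25·0.0578 = 0.103.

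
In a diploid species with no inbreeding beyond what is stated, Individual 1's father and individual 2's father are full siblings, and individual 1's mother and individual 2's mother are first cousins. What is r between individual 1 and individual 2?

0.15625

Wright's path rule: contributions from independent ancestry routes add.
Individual 1 and individual 2 are related in two ways: first cousins through their fathers (r = 1/8) and second cousins through their mothers (r = 1/32).
r = 1/8 + 1/32 = 0.15625.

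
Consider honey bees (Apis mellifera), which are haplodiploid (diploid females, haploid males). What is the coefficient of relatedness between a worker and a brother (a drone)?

0.25

Her haploid brother carries none of their father's genes and a random half of their mother's genome; that half matches the maternal half of her own genome with probability 1/2: r = 1/2 · 1/2 = 1/4.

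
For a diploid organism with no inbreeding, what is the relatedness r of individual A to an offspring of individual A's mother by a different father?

0.25

Each parent–offspring link contributes a factor of 1/2, and independent paths through distinct common ancestors add.
Half-sibs share one parent — one path of length 2: r = (1/2)^2 = 1/4.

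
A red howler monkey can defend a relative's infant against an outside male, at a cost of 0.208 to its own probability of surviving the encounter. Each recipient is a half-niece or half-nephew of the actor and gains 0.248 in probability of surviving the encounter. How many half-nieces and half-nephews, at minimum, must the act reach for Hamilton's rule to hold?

7

r to a half-niece or half-nephew = 1/8 (half-aunt/uncle↔niece/nephew: one path of length 3: r = (1/2)^3 = 1/8).
Hamilton's rule: n·r·B > C  ⇒  n > C/(r·B) = 0.208/(0.125·0.248) = 6.71.
The smallest integer exceeding 6.71 is 7.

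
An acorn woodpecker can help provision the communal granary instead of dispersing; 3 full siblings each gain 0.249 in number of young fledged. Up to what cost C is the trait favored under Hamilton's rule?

r to a full sibling = 0.5 (full sibs share both parents — two paths of length 2: r = 2·(1/2)^2 = 1/2).
Hamilton's rule: n·r·B > C, so the trait is favored while C < n·r·B = 3·0.5·0.249 = 0.3735.

0.3735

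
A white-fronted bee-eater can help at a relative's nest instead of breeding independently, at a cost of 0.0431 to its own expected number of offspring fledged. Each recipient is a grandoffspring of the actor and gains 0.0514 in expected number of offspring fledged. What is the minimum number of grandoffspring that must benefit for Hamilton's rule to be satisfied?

4

r to a grandoffspring = 1/4 (two parent–offspring links: r = (1/2)^2 = 1/4).
Hamilton's rule: n·r·B > C  ⇒  n > C/(r·B) = 0.0431/(0.25·0.0514) = 3.354.
The smallest integer exceeding 3.354 is 4.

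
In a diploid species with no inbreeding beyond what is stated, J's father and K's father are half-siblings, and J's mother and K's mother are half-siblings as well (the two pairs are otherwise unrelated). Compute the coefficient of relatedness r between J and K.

0.125

Relatedness sums over independent paths through distinct common ancestors.
J and K are related in two ways: half first cousins through their fathers (r = 1/16) and half first cousins through their mothers (r = 1/16).
r = 1/16 + 1/16 = 1/8 = 0.125.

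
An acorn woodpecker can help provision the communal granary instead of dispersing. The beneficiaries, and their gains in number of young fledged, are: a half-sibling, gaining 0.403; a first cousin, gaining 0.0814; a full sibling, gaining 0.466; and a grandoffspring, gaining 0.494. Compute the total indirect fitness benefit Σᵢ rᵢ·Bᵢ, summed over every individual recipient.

r to a half-sibling = 0.25 (half-sibs share one parent — one path of length 2: r = (1/2)^2 = 1/4).
r to a first cousin = 0.125 (first cousins share one grandparent pair — two paths of length 4: r = 2·(1/2)^4 = 1/8).
r to a full sibling = 0.5 (full sibs share both parents — two paths of length 2: r = 2·(1/2)^2 = 1/2).
r to a grandoffspring = 1/4 (two parent–offspring links: r = (1/2)^2 = 1/4).
Summing one r·B term per recipient: 1·0.25·0.403 + 1·0.125·0.0814 + 1·0.5·0.466 + 1·0.25·0.494 = 0.467425.

0.467425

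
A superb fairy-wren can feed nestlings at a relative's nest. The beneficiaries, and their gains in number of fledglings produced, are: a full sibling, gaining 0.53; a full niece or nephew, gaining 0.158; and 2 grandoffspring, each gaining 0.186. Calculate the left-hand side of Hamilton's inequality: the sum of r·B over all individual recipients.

0.3975

r to a full sibling = 0.5 (full sibs share both parents — two paths of length 2: r = 2·(1/2)^2 = 1/2).
r to a full niece or nephew = 0.25 (full aunt/uncle↔niece/nephew: two paths of length 3 through the shared grandparent pair: r = 2·(1/2)^3 = 1/4).
r to a grandoffspring = 1/4 (two parent–offspring links: r = (1/2)^2 = 1/4).
Summing one r·B term per recipient: 1·0.5·0.53 + 1·0.25·0.158 + 2·0.25·0.186 = 0.3975.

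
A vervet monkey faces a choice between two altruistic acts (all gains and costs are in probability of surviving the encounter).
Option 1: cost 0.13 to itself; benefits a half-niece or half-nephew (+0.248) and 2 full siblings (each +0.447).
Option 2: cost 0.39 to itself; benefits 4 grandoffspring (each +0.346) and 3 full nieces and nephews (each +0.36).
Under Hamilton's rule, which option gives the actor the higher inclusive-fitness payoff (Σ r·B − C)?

Option 1: r to a half-niece or half-nephew = 0.125.
Option 1: r to a full sibling = 0.5.
Option 1: Σ r·B − C = (1·0.125·0.248 + 2·0.5·0.447) − 0.13 = 0.348.
Option 2: r to a grandoffspring = 0.25.
Option 2: r to a full niece or nephew = 0.25.
Option 2: Σ r·B − C = (4·0.25·0.346 + 3·0.25·0.36) − 0.39 = 0.226.
Option 1 has the higher net inclusive-fitness payoff.

Option 1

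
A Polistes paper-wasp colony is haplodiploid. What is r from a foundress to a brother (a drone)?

0.25

Her haploid brother carries none of their father's genes and a random half of their mother's genome; that half matches the maternal half of her own genome with probability 1/2: r = 1/2 · 1/2 = 1/4.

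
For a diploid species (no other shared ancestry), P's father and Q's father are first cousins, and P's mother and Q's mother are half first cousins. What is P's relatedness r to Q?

Relatedness sums over independent paths through distinct common ancestors.
P and Q are related in two ways: second cousins through their fathers (r = 1/32) and half second cousins through their mothers (r = 1/64).
r = 1/32 + 1/64 = 0.046875.

0.046875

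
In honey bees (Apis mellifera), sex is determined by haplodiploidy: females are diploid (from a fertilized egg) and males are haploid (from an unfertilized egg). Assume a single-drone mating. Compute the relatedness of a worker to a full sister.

0.75

Haplodiploid full sisters inherit their father's entire haploid genome identically (contributing 1/2) and on average half of their mother's contribution (1/2 · 1/2 = 1/4); r = 1/2 + 1/4 = 3/4.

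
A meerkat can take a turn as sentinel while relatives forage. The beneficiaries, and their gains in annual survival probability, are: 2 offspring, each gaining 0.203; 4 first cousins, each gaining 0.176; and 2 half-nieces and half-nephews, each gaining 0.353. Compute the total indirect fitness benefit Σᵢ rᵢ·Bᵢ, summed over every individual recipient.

0.37925

r to an offspring = 1/2 (one parent–offspring link: r = (1/2)^1 = 1/2).
r to a first cousin = 0.125 (first cousins share one grandparent pair — two paths of length 4: r = 2·(1/2)^4 = 1/8).
r to a half-niece or half-nephew = 0.125 (half-aunt/uncle↔niece/nephew: one path of length 3: r = (1/2)^3 = 1/8).
Summing one r·B term per recipient: 2·0.5·0.203 + 4·0.125·0.176 + 2·0.125·0.353 = 0.37925.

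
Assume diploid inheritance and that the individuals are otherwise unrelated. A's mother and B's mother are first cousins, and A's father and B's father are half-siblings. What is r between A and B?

0.09375

Independent pedigree routes through distinct common ancestors add.
A and B are related in two ways: second cousins through their mothers (r = 1/32) and half first cousins through their fathers (r = 1/16).
r = 1/32 + 1/16 = 0.09375.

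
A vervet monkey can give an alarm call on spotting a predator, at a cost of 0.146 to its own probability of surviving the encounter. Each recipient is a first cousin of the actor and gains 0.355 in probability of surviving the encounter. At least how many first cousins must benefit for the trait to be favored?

4

r to a first cousin = 1/8 (first cousins share one grandparent pair — two paths of length 4: r = 2·(1/2)^4 = 1/8).
Hamilton's rule: n·r·B > C  ⇒  n > C/(r·B) = 0.146/(0.125·0.355) = 3.29.
The smallest integer exceeding 3.29 is 4.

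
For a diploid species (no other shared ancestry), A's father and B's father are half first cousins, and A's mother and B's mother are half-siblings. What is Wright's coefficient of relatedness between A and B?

Independent pedigree routes through distinct common ancestors add.
A and B are related in two ways: half second cousins through their fathers (r = 1/64) and half first cousins through their mothers (r = 1/16).
r = 1/64 + 1/16 = 5/64 = 0.078125.

0.078125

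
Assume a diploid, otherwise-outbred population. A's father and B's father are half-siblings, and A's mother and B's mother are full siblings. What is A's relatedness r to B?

Relatedness sums over independent paths through distinct common ancestors.
A and B are related in two ways: half first cousins through their fathers (r = 1/16) and first cousins through their mothers (r = 1/8).
r = 1/16 + 1/8 = 0.1875.

0.1875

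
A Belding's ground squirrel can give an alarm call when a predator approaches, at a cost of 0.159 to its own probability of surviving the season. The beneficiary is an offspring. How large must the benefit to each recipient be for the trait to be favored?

r to an offspring = 1/2 (one parent–offspring link: r = (1/2)^1 = 1/2).
Hamilton's rule with n recipients of equal r: n·r·B > C, so B > C/(n·r) = 0.159/(1·0.5) = 0.318.

0.318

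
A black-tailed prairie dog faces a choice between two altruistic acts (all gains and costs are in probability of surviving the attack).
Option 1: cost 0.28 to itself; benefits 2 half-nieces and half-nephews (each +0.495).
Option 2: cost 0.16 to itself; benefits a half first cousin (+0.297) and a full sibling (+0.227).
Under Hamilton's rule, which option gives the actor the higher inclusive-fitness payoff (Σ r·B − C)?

Option 2

Option 1: r to a half-niece or half-nephew = 0.125.
Option 1: Σ r·B − C = (2·0.125·0.495) − 0.28 = -0.15625.
Option 2: r to a half first cousin = 0.0625.
Option 2: r to a full sibling = 0.5.
Option 2: Σ r·B − C = (1·0.0625·0.297 + 1·0.5·0.227) − 0.16 = -0.0279375.
Option 2 has the higher net inclusive-fitness payoff.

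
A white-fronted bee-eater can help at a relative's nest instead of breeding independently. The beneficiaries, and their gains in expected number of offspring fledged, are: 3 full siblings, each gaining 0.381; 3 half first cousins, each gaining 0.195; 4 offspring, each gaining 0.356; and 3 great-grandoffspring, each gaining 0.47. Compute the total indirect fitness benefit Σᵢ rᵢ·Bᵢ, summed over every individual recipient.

r to a full sibling = 1/2 (full sibs share both parents — two paths of length 2: r = 2·(1/2)^2 = 1/2).
r to a half first cousin = 1/16 (half first cousins share one grandparent — one path of length 4: r = (1/2)^4 = 1/16).
r to an offspring = 0.5 (one parent–offspring link: r = (1/2)^1 = 1/2).
r to a great-grandoffspring = 0.125 (three parent–offspring links: r = (1/2)^3 = 1/8).
Summing one r·B term per recipient: 3·0.5·0.381 + 3·0.0625·0.195 + 4·0.5·0.356 + 3·0.125·0.47 = 1.4963125.

1.4963125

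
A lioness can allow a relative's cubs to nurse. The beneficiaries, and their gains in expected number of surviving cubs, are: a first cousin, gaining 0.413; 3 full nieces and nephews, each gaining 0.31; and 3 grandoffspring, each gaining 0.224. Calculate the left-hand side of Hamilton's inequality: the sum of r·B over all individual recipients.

r to a first cousin = 0.125 (first cousins share one grandparent pair — two paths of length 4: r = 2·(1/2)^4 = 1/8).
r to a full niece or nephew = 0.25 (full aunt/uncle↔niece/nephew: two paths of length 3 through the shared grandparent pair: r = 2·(1/2)^3 = 1/4).
r to a grandoffspring = 0.25 (two parent–offspring links: r = (1/2)^2 = 1/4).
Summing one r·B term per recipient: 1·0.125·0.413 + 3·0.25·0.31 + 3·0.25·0.224 = 0.452125.

0.452125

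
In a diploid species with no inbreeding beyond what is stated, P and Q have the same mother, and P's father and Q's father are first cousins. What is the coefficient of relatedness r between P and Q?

0.28125

With two independent routes of shared ancestry, r is the sum of the two contributions.
P and Q are related in two ways: half-sibs through their shared mother (r = 1/4) and second cousins through their fathers (r = 1/32).
r = 1/4 + 1/32 = 0.28125.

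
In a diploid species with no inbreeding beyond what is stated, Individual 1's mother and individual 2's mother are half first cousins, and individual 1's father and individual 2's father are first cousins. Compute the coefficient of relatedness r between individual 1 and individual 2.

Wright's path rule: contributions from independent ancestry routes add.
Individual 1 and individual 2 are related in two ways: half second cousins through their mothers (r = 1/64) and second cousins through their fathers (r = 1/32).
r = 1/64 + 1/32 = 3/64 = 0.046875.

0.046875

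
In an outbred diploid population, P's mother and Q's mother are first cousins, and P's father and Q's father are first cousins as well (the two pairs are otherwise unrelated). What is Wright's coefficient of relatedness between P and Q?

0.0625

Independent pedigree routes through distinct common ancestors add.
P and Q are related in two ways: second cousins through their mothers (r = 1/32) and second cousins through their fathers (r = 1/32).
r = 1/32 + 1/32 = 0.0625.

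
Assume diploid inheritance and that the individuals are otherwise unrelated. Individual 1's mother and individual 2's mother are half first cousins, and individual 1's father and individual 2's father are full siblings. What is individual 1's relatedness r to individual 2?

Independent pedigree routes through distinct common ancestors add.
Individual 1 and individual 2 are related in two ways: half second cousins through their mothers (r = 1/64) and first cousins through their fathers (r = 1/8).
r = 1/64 + 1/8 = 0.140625.

0.140625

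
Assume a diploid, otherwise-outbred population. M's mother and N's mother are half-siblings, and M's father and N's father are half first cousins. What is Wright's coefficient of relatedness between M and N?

0.078125

With two independent routes of shared ancestry, r is the sum of the two contributions.
M and N are related in two ways: half first cousins through their mothers (r = 1/16) and half second cousins through their fathers (r = 1/64).
r = 1/16 + 1/64 = 5/64 = 0.078125.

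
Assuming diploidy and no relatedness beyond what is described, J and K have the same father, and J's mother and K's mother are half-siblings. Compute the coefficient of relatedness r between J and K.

With two independent routes of shared ancestry, r is the sum of the two contributions.
J and K are related in two ways: half-sibs through their shared father (r = 1/4) and half first cousins through their mothers (r = 1/16).
r = 1/4 + 1/16 = 5/16 = 0.3125.

0.3125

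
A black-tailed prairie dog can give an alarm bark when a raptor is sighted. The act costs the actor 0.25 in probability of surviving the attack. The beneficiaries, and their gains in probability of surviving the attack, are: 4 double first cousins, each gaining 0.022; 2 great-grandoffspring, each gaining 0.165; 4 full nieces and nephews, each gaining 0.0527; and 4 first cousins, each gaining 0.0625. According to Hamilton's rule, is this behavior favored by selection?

Hamilton's rule: the trait is favored when the sum of r·B over every recipient exceeds the actor's cost C.
r to a double first cousin = 1/4 (double first cousins share both grandparent pairs — four paths of length 4: r = 4·(1/2)^4 = 1/4).
r to a great-grandoffspring = 1/8 (three parent–offspring links: r = (1/2)^3 = 1/8).
r to a full niece or nephew = 1/4 (full aunt/uncle↔niece/nephew: two paths of length 3 through the shared grandparent pair: r = 2·(1/2)^3 = 1/4).
r to a first cousin = 1/8 (first cousins share one grandparent pair — two paths of length 4: r = 2·(1/2)^4 = 1/8).
Summing one r·B term per recipient: 4·0.25·0.022 + 2·0.125·0.165 + 4·0.25·0.0527 + 4·0.125·0.0625 = 0.1472.
0.1472 < 0.25: the indirect benefit is less than the cost.

No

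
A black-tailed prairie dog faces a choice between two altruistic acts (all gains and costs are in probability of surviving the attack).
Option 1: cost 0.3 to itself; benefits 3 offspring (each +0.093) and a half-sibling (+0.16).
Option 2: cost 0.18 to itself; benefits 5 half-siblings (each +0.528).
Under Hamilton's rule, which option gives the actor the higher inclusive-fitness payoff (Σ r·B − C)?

Option 2

Option 1: r to an offspring = 0.5.
Option 1: r to a half-sibling = 0.25.
Option 1: Σ r·B − C = (3·0.5·0.093 + 1·0.25·0.16) − 0.3 = -0.1205.
Option 2: r to a half-sibling = 0.25.
Option 2: Σ r·B − C = (5·0.25·0.528) − 0.18 = 0.48.
Option 2 has the higher net inclusive-fitness payoff.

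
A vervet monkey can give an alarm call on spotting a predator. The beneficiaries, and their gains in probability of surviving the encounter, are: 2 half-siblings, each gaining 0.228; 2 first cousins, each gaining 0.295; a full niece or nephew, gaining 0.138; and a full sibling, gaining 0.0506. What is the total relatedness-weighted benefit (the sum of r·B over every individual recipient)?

r to a half-sibling = 0.25 (half-sibs share one parent — one path of length 2: r = (1/2)^2 = 1/4).
r to a first cousin = 1/8 (first cousins share one grandparent pair — two paths of length 4: r = 2·(1/2)^4 = 1/8).
r to a full niece or nephew = 0.25 (full aunt/uncle↔niece/nephew: two paths of length 3 through the shared grandparent pair: r = 2·(1/2)^3 = 1/4).
r to a full sibling = 1/2 (full sibs share both parents — two paths of length 2: r = 2·(1/2)^2 = 1/2).
Summing one r·B term per recipient: 2·0.25·0.228 + 2·0.125·0.295 + 1·0.25·0.138 + 1·0.5·0.0506 = 0.24755.

0.24755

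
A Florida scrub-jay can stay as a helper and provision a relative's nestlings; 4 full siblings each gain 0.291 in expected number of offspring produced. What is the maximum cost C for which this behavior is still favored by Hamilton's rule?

0.582

r to a full sibling = 1/2 (full sibs share both parents — two paths of length 2: r = 2·(1/2)^2 = 1/2).
Hamilton's rule: n·r·B > C, so the trait is favored while C < n·r·B = 4·0.5·0.291 = 0.582.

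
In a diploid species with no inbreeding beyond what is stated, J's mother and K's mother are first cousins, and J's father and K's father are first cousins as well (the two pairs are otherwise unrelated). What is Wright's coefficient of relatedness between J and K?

With two independent routes of shared ancestry, r is the sum of the two contributions.
J and K are related in two ways: second cousins through their mothers (r = 1/32) and second cousins through their fathers (r = 1/32).
r = 1/32 + 1/32 = 0.0625.

0.0625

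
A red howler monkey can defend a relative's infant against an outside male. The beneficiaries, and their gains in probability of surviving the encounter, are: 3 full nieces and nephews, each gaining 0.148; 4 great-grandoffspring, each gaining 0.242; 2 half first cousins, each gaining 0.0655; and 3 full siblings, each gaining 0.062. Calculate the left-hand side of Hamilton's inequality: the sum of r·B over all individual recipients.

0.3331875

r to a full niece or nephew = 1/4 (full aunt/uncle↔niece/nephew: two paths of length 3 through the shared grandparent pair: r = 2·(1/2)^3 = 1/4).
r to a great-grandoffspring = 0.125 (three parent–offspring links: r = (1/2)^3 = 1/8).
r to a half first cousin = 0.0625 (half first cousins share one grandparent — one path of length 4: r = (1/2)^4 = 1/16).
r to a full sibling = 1/2 (full sibs share both parents — two paths of length 2: r = 2·(1/2)^2 = 1/2).
Summing one r·B term per recipient: 3·0.25·0.148 + 4·0.125·0.242 + 2·0.0625·0.0655 + 3·0.5·0.062 = 0.3331875.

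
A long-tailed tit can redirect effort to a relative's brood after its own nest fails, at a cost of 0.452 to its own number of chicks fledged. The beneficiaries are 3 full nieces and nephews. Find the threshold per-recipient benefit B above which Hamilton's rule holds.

0.6027

r to a full niece or nephew = 1/4 (full aunt/uncle↔niece/nephew: two paths of length 3 through the shared grandparent pair: r = 2·(1/2)^3 = 1/4).
Hamilton's rule with n recipients of equal r: n·r·B > C, so B > C/(n·r) = 0.452/(3·0.25) = 0.6027.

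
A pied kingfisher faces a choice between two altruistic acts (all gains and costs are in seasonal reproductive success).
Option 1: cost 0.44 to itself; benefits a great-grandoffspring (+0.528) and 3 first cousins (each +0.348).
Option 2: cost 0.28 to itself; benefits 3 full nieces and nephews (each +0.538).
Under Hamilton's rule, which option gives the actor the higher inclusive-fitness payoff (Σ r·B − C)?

Option 2

Option 1: r to a great-grandoffspring = 0.125.
Option 1: r to a first cousin = 0.125.
Option 1: Σ r·B − C = (1·0.125·0.528 + 3·0.125·0.348) − 0.44 = -0.2435.
Option 2: r to a full niece or nephew = 0.25.
Option 2: Σ r·B − C = (3·0.25·0.538) − 0.28 = 0.1235.
Option 2 has the higher net inclusive-fitness payoff.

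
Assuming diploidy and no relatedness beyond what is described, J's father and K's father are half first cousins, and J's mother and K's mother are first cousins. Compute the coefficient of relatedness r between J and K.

Independent pedigree routes through distinct common ancestors add.
J and K are related in two ways: half second cousins through their fathers (r = 1/64) and second cousins through their mothers (r = 1/32).
r = 1/64 + 1/32 = 0.046875.

0.046875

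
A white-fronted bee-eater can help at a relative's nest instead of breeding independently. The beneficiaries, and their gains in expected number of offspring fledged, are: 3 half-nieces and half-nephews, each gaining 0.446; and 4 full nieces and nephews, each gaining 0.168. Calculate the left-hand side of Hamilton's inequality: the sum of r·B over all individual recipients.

r to a half-niece or half-nephew = 0.125 (half-aunt/uncle↔niece/nephew: one path of length 3: r = (1/2)^3 = 1/8).
r to a full niece or nephew = 0.25 (full aunt/uncle↔niece/nephew: two paths of length 3 through the shared grandparent pair: r = 2·(1/2)^3 = 1/4).
Summing one r·B term per recipient: 3·0.125·0.446 + 4·0.25·0.168 = 0.33525.

0.33525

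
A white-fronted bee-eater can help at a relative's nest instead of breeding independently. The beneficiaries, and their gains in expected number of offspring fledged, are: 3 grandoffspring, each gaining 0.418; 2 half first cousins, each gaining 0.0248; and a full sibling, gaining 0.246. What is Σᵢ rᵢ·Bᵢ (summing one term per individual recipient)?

0.4396

r to a grandoffspring = 0.25 (two parent–offspring links: r = (1/2)^2 = 1/4).
r to a half first cousin = 0.0625 (half first cousins share one grandparent — one path of length 4: r = (1/2)^4 = 1/16).
r to a full sibling = 0.5 (full sibs share both parents — two paths of length 2: r = 2·(1/2)^2 = 1/2).
Summing one r·B term per recipient: 3·0.25·0.418 + 2·0.0625·0.0248 + 1·0.5·0.246 = 0.4396.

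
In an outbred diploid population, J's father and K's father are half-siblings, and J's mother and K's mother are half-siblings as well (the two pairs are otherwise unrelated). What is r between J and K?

Independent pedigree routes through distinct common ancestors add.
J and K are related in two ways: half first cousins through their fathers (r = 1/16) and half first cousins through their mothers (r = 1/16).
r = 1/16 + 1/16 = 0.125.

0.125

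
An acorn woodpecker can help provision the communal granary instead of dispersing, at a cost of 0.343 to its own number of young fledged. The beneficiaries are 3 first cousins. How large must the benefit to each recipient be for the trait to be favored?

0.9147

r to a first cousin = 0.125 (first cousins share one grandparent pair — two paths of length 4: r = 2·(1/2)^4 = 1/8).
Hamilton's rule with n recipients of equal r: n·r·B > C, so B > C/(n·r) = 0.343/(3·0.125) = 0.9147.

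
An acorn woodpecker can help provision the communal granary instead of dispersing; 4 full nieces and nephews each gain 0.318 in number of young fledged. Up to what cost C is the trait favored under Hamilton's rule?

r to a full niece or nephew = 1/4 (full aunt/uncle↔niece/nephew: two paths of length 3 through the shared grandparent pair: r = 2·(1/2)^3 = 1/4).
Hamilton's rule: n·r·B > C, so the trait is favored while C < n·r·B = 4·0.25·0.318 = 0.318.

0.318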